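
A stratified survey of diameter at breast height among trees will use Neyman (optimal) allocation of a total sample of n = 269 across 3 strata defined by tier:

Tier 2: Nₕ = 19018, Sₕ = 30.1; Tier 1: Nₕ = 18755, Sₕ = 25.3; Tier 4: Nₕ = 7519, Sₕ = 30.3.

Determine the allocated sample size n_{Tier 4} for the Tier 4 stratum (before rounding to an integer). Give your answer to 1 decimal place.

Neyman allocation: nₕ = n·NₕSₕ / Σⱼ NⱼSⱼ.
Σ NⱼSⱼ = 19018·30.1 + 18755·25.3 + 7519·30.3 = 1.274769 × 10^6.
n_{Tier 4} = 269·7519·30.3 / (1.274769 × 10^6) = 48.1.

48.1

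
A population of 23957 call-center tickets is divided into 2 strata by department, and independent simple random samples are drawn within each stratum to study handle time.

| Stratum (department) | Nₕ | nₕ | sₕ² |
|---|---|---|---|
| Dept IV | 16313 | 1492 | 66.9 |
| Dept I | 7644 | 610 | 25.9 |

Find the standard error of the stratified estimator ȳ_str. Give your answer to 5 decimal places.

0.15122

Var(ȳ_str) = Σₕ Wₕ²(1 − fₕ)sₕ²/nₕ with Wₕ = Nₕ/N, N = 23957.
Dept IV: Wₕ = 0.68092833; term = 0.68092833²·(1 − 0.09146080)·66.9/1492 = 0.018888774.
Dept I: Wₕ = 0.31907167; term = 0.31907167²·(1 − 0.07980115)·25.9/610 = 0.0039776641.
Sum = 0.022866438.
SE = √(0.022866438) = 0.15122.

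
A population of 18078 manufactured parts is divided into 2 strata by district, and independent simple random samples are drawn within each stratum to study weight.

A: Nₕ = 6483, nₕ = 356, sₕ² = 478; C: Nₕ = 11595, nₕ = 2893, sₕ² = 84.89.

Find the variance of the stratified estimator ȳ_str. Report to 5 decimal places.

0.17225

Var(ȳ_str) = Σₕ Wₕ²(1 − fₕ)sₕ²/nₕ with Wₕ = Nₕ/N, N = 18078.
A: Wₕ = 0.35861268; term = 0.35861268²·(1 − 0.05491285)·478/356 = 0.16319282.
C: Wₕ = 0.64138732; term = 0.64138732²·(1 − 0.24950410)·84.89/2893 = 0.0090593527.
Sum = 0.17225217.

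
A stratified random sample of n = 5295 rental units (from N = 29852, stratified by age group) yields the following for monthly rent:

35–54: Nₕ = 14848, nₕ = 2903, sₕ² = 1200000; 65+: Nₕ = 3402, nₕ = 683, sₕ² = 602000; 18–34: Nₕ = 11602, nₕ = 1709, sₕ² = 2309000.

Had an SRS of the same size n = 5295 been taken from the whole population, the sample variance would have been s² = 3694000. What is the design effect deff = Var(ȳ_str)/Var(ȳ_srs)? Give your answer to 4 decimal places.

Var(ȳ_str) = Σ Wₕ²(1−fₕ)sₕ²/nₕ with Wₕ = Nₕ/29852:
  35–54: (14848/29852)²·(1−2903/14848)·1200000/2903 = 82.269992
  65+: (3402/29852)²·(1−683/3402)·602000/683 = 9.148975
  18–34: (11602/29852)²·(1−1709/11602)·2309000/1709 = 174.01868
  → Var(ȳ_str) = 265.43765.
Var(ȳ_srs) = (1 − 5295/29852)·3694000/5295 = 573.89548.
deff = 265.43765 / 573.89548 = 0.4625.

0.4625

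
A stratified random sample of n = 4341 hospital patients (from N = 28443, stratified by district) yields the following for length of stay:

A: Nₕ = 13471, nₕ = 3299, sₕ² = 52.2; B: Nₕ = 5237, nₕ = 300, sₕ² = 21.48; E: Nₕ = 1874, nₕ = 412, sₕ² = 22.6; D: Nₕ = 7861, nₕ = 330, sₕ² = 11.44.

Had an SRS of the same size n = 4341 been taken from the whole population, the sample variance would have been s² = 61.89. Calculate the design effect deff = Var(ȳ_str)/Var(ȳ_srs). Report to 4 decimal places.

Var(ȳ_str) = Σ Wₕ²(1−fₕ)sₕ²/nₕ with Wₕ = Nₕ/28443:
  A: (13471/28443)²·(1−3299/13471)·52.2/3299 = 0.0026800542
  B: (5237/28443)²·(1−300/5237)·21.48/300 = 0.0022882734
  E: (1874/28443)²·(1−412/1874)·22.6/412 = 1.8577077 × 10^-4
  D: (7861/28443)²·(1−330/7861)·11.44/330 = 0.0025368321
  → Var(ȳ_str) = 0.0076909305.
Var(ȳ_srs) = (1 − 4341/28443)·61.89/4341 = 0.012081153.
deff = 0.0076909305 / 0.012081153 = 0.6366.

0.6366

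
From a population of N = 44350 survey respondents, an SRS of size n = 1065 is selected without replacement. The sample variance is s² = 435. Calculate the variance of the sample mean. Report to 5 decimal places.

0.39864

Under SRS without replacement, Var(ȳ) = (1 − f)·s²/n with f = n/N = 1065/44350 = 0.02401353.
Var(ȳ) = (1 − 0.02401353)·435/1065 = 0.97598647·0.4084507 = 0.39864236.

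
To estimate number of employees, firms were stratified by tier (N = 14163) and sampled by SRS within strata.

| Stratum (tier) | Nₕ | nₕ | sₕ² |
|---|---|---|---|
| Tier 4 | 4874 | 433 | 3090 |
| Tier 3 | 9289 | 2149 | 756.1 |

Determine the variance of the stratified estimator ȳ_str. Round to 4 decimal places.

Var(ȳ_str) = Σₕ Wₕ²(1 − fₕ)sₕ²/nₕ with Wₕ = Nₕ/N, N = 14163.
Tier 4: Wₕ = 0.34413613; term = 0.34413613²·(1 − 0.08883874)·3090/433 = 0.7700632.
Tier 3: Wₕ = 0.65586387; term = 0.65586387²·(1 − 0.23134891)·756.1/2149 = 0.11633208.
Sum = 0.88639528.

0.8864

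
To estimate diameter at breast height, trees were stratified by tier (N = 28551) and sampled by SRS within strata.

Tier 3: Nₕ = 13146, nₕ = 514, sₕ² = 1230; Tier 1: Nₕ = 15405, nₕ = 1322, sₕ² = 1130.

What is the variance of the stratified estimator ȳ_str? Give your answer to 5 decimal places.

Var(ȳ_str) = Σₕ Wₕ²(1 − fₕ)sₕ²/nₕ with Wₕ = Nₕ/N, N = 28551.
Tier 3: Wₕ = 0.46043921; term = 0.46043921²·(1 − 0.03909935)·1230/514 = 0.4874893.
Tier 1: Wₕ = 0.53956079; term = 0.53956079²·(1 − 0.08581629)·1130/1322 = 0.22748943.
Sum = 0.71497873.

0.71498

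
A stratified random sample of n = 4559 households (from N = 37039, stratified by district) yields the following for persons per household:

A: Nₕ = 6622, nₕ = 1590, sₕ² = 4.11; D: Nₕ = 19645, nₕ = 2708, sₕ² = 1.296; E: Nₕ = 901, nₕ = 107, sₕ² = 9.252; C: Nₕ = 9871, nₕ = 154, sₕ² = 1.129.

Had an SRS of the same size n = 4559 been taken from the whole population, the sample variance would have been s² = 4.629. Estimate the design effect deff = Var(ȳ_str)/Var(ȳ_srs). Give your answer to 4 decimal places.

Var(ȳ_str) = Σ Wₕ²(1−fₕ)sₕ²/nₕ with Wₕ = Nₕ/37039:
  A: (6622/37039)²·(1−1590/6622)·4.11/1590 = 6.2785015 × 10^-5
  D: (19645/37039)²·(1−2708/19645)·1.296/2708 = 1.160717 × 10^-4
  E: (901/37039)²·(1−107/901)·9.252/107 = 4.5089834 × 10^-5
  C: (9871/37039)²·(1−154/9871)·1.129/154 = 5.1256396 × 10^-4
  → Var(ȳ_str) = 7.3651051 × 10^-4.
Var(ȳ_srs) = (1 − 4559/37039)·4.629/4559 = 8.9037787 × 10^-4.
deff = (7.3651051 × 10^-4) / (8.9037787 × 10^-4) = 0.8272.

0.8272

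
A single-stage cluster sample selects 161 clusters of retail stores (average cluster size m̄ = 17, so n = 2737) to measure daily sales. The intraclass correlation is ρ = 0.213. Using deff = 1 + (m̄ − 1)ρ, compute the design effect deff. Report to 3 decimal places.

deff = 1 + (17 − 1)·0.213 = 1 + 3.408 = 4.408.

4.408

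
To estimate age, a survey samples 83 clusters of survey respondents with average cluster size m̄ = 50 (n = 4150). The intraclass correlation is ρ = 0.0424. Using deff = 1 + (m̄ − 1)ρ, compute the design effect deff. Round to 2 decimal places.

3.08

deff = 1 + (50 − 1)·0.0424 = 1 + 2.0776 = 3.0776.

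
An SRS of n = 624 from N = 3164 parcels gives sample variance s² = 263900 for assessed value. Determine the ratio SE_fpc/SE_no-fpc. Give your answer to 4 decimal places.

f = n/N = 624/3164 = 0.19721871.
SE_no-fpc = √(s²/n) = 20.564938; SE_fpc = √((1−f)s²/n) = 18.425786.
Ratio = √(1−f) = 0.89598063.

0.8960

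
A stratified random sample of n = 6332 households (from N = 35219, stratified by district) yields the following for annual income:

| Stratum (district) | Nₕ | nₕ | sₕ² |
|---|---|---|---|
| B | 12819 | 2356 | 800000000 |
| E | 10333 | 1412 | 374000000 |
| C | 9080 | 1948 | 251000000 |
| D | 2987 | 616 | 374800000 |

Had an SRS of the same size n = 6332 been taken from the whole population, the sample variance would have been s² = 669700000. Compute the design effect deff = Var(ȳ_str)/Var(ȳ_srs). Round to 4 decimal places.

0.7678

Var(ȳ_str) = Σ Wₕ²(1−fₕ)sₕ²/nₕ with Wₕ = Nₕ/35219:
  B: (12819/35219)²·(1−2356/12819)·800000000/2356 = 36717.325
  E: (10333/35219)²·(1−1412/10333)·374000000/1412 = 19684.43
  C: (9080/35219)²·(1−1948/9080)·251000000/1948 = 6727.1004
  D: (2987/35219)²·(1−616/2987)·374800000/616 = 3474.0143
  → Var(ȳ_str) = 66602.87.
Var(ȳ_srs) = (1 − 6332/35219)·669700000/6332 = 86749.067.
deff = 66602.87 / 86749.067 = 0.7678.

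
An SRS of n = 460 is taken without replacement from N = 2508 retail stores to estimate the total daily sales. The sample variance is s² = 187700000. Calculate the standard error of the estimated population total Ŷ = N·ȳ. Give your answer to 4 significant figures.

1.448 × 10^6

Var(Ŷ) = N²·Var(ȳ) = N²·(1 − n/N)·s²/n.
f = 460/2508 = 0.18341308; Var(ȳ) = 0.81658692·187700000/460 = 333202.97.
Var(Ŷ) = 2508² · 333202.97 = 2.095868 × 10^12.
SE(Ŷ) = √(2.095868 × 10^12) = 1.448 × 10^6.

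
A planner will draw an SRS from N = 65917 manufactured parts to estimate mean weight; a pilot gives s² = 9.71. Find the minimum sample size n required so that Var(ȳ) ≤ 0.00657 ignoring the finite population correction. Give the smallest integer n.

Without fpc, n₀ = s²/D = 9.71/0.00657 = 1477.9300.
Rounding up, n = 1478.

1478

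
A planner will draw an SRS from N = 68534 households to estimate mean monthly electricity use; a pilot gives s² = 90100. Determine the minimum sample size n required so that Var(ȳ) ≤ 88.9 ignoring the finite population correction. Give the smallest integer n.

1014

Without fpc, n₀ = s²/D = 90100/88.9 = 1013.4983.
Rounding up, n = 1014.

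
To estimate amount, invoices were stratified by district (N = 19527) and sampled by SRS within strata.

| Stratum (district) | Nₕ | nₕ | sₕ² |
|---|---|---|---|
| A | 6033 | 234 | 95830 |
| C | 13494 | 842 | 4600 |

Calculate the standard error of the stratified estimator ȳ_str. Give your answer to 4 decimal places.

Var(ȳ_str) = Σₕ Wₕ²(1 − fₕ)sₕ²/nₕ with Wₕ = Nₕ/N, N = 19527.
A: Wₕ = 0.30895683; term = 0.30895683²·(1 − 0.03878667)·95830/234 = 37.575175.
C: Wₕ = 0.69104317; term = 0.69104317²·(1 − 0.06239810)·4600/842 = 2.4461021.
Sum = 40.021277.
SE = √(40.021277) = 6.3262.

6.3262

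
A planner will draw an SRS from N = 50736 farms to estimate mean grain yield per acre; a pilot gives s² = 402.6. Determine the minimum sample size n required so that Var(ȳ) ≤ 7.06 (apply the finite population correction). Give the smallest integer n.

57

Without fpc, n₀ = s²/D = 402.6/7.06 = 57.0255.
With fpc, (1 − n/N)·s²/n ≤ D requires n ≥ n₀/(1 + n₀/N) = 57.0255/(1 + 57.0255/50736) = 56.9615.
Rounding up, n = 57.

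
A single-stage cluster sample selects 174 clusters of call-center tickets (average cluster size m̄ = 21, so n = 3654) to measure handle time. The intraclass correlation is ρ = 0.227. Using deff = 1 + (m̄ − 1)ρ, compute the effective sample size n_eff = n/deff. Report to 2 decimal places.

659.57

deff = 1 + (21 − 1)·0.227 = 1 + 4.54 = 5.54.
n_eff = 3654 / 5.54 = 659.57.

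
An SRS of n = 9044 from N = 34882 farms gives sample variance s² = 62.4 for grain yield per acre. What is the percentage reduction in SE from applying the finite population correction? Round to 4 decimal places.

13.9346

f = n/N = 9044/34882 = 0.25927412.
SE_no-fpc = √(s²/n) = 0.083063843; SE_fpc = √((1−f)s²/n) = 0.071489256.
Ratio = √(1−f) = 0.86065433. Reduction = 100·(1 − 0.86065433) = 13.9346%.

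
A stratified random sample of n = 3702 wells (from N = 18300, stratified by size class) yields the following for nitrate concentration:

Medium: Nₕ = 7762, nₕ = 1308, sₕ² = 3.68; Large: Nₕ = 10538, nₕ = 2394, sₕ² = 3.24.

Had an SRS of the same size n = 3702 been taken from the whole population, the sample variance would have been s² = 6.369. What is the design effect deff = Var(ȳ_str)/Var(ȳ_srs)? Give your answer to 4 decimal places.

Var(ȳ_str) = Σ Wₕ²(1−fₕ)sₕ²/nₕ with Wₕ = Nₕ/18300:
  Medium: (7762/18300)²·(1−1308/7762)·3.68/1308 = 4.2086276 × 10^-4
  Large: (10538/18300)²·(1−2394/10538)·3.24/2394 = 3.4682839 × 10^-4
  → Var(ȳ_str) = 7.6769115 × 10^-4.
Var(ȳ_srs) = (1 − 3702/18300)·6.369/3702 = 0.0013723886.
deff = (7.6769115 × 10^-4) / 0.0013723886 = 0.5594.

0.5594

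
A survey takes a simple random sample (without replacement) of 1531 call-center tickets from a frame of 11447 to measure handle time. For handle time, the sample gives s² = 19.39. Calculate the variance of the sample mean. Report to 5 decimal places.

Under SRS without replacement, Var(ȳ) = (1 − f)·s²/n with f = n/N = 1531/11447 = 0.13374683.
Var(ȳ) = (1 − 0.13374683)·19.39/1531 = 0.86625317·0.012664925 = 0.010971031.

0.01097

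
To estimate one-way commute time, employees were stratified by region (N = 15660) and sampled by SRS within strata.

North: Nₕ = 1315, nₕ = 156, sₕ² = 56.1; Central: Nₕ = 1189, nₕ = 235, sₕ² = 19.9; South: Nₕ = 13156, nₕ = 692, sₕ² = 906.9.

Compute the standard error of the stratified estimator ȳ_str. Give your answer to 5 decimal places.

0.93751

Var(ȳ_str) = Σₕ Wₕ²(1 − fₕ)sₕ²/nₕ with Wₕ = Nₕ/N, N = 15660.
North: Wₕ = 0.08397190; term = 0.08397190²·(1 − 0.11863118)·56.1/156 = 0.0022349301.
Central: Wₕ = 0.07592593; term = 0.07592593²·(1 − 0.19764508)·19.9/235 = 3.9168048 × 10^-4.
South: Wₕ = 0.84010217; term = 0.84010217²·(1 − 0.05259957)·906.9/692 = 0.87629654.
Sum = 0.87892315.
SE = √(0.87892315) = 0.93751.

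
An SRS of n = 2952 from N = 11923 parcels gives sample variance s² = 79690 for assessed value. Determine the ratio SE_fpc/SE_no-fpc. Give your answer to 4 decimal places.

0.8674

f = n/N = 2952/11923 = 0.24758869.
SE_no-fpc = √(s²/n) = 5.1956961; SE_fpc = √((1−f)s²/n) = 4.5068322.
Ratio = √(1−f) = 0.86741645.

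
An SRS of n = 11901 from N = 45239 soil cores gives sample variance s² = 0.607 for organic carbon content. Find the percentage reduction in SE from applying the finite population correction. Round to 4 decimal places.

14.1553

f = n/N = 11901/45239 = 0.26306948.
SE_no-fpc = √(s²/n) = 0.0071417167; SE_fpc = √((1−f)s²/n) = 0.0061307822.
Ratio = √(1−f) = 0.85844658. Reduction = 100·(1 − 0.85844658) = 14.1553%.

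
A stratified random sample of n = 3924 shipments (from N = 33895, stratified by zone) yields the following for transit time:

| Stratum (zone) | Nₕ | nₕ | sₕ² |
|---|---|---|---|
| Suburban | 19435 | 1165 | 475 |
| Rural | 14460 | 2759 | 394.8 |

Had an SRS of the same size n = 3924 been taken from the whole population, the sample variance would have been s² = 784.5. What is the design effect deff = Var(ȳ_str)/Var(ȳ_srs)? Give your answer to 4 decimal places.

Var(ȳ_str) = Σ Wₕ²(1−fₕ)sₕ²/nₕ with Wₕ = Nₕ/33895:
  Suburban: (19435/33895)²·(1−1165/19435)·475/1165 = 0.1260142
  Rural: (14460/33895)²·(1−2759/14460)·394.8/2759 = 0.021073925
  → Var(ȳ_str) = 0.14708813.
Var(ȳ_srs) = (1 − 3924/33895)·784.5/3924 = 0.17677854.
deff = 0.14708813 / 0.17677854 = 0.8320.

0.8320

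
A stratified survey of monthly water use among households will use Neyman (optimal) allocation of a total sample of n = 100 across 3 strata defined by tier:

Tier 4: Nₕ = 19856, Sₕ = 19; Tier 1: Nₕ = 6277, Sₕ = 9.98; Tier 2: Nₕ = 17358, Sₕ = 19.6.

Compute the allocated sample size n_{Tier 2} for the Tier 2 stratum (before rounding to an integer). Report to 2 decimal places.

Neyman allocation: nₕ = n·NₕSₕ / Σⱼ NⱼSⱼ.
Σ NⱼSⱼ = 19856·19 + 6277·9.98 + 17358·19.6 = 780125.26.
n_{Tier 2} = 100·17358·19.6 / 780125.26 = 43.61.

43.61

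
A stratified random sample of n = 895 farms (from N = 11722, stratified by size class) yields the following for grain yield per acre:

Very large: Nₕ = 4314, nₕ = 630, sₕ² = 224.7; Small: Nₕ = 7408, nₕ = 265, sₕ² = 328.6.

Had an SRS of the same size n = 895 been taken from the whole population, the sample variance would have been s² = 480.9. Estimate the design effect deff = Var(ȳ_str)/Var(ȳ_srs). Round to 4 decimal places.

1.0453

Var(ȳ_str) = Σ Wₕ²(1−fₕ)sₕ²/nₕ with Wₕ = Nₕ/11722:
  Very large: (4314/11722)²·(1−630/4314)·224.7/630 = 0.041253315
  Small: (7408/11722)²·(1−265/7408)·328.6/265 = 0.47752914
  → Var(ȳ_str) = 0.51878246.
Var(ȳ_srs) = (1 − 895/11722)·480.9/895 = 0.49629301.
deff = 0.51878246 / 0.49629301 = 1.0453.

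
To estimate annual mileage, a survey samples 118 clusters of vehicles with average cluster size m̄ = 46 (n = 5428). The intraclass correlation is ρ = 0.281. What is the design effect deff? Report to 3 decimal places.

13.645

deff = 1 + (46 − 1)·0.281 = 1 + 12.645 = 13.645.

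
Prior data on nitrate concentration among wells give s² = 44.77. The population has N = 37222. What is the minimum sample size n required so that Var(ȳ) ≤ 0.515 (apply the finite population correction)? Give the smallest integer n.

87

Without fpc, n₀ = s²/D = 44.77/0.515 = 86.9320.
With fpc, (1 − n/N)·s²/n ≤ D requires n ≥ n₀/(1 + n₀/N) = 86.9320/(1 + 86.9320/37222) = 86.7294.
Rounding up, n = 87.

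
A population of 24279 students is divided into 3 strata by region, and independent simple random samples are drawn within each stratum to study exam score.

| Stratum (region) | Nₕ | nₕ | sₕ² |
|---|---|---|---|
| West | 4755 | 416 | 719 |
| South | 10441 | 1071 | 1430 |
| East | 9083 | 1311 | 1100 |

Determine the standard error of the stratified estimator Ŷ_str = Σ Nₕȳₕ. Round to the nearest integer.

15017

Var(Ŷ_str) = Σₕ Nₕ²(1 − fₕ)sₕ²/nₕ.
West: 4755²·(1 − 416/4755)·719/416 = 3.565954 × 10^7.
South: 10441²·(1 − 1071/10441)·1430/1071 = 1.3062559 × 10^8.
East: 9083²·(1 − 1311/9083)·1100/1311 = 5.9231414 × 10^7.
Sum = 2.2551654 × 10^8.
SE = √(2.2551654 × 10^8) = 15017.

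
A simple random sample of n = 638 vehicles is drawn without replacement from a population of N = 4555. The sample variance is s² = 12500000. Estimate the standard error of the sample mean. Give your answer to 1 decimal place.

Under SRS without replacement, Var(ȳ) = (1 − f)·s²/n with f = n/N = 638/4555 = 0.14006586.
Var(ȳ) = (1 − 0.14006586)·12500000/638 = 0.85993414·19592.476 = 16848.239.
SE(ȳ) = √(16848.239) = 129.8.

129.8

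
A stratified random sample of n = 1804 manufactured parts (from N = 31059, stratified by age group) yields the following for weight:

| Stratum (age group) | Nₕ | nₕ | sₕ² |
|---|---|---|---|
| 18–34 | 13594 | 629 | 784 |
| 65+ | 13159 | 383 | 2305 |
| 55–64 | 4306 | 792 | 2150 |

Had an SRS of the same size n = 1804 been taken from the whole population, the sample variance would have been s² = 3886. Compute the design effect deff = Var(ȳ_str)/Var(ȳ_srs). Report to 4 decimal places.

0.6502

Var(ȳ_str) = Σ Wₕ²(1−fₕ)sₕ²/nₕ with Wₕ = Nₕ/31059:
  18–34: (13594/31059)²·(1−629/13594)·784/629 = 0.22772477
  65+: (13159/31059)²·(1−383/13159)·2305/383 = 1.0488539
  55–64: (4306/31059)²·(1−792/4306)·2150/792 = 0.04258083
  → Var(ȳ_str) = 1.3191595.
Var(ȳ_srs) = (1 − 1804/31059)·3886/1804 = 2.0289853.
deff = 1.3191595 / 2.0289853 = 0.6502.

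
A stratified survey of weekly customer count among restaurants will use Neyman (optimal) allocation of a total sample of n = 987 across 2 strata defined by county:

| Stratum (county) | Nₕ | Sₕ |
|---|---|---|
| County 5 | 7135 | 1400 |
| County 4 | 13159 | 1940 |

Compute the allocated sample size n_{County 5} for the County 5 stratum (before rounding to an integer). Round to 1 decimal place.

Neyman allocation: nₕ = n·NₕSₕ / Σⱼ NⱼSⱼ.
Σ NⱼSⱼ = 7135·1400 + 13159·1940 = 3.551746 × 10^7.
n_{County 5} = 987·7135·1400 / (3.551746 × 10^7) = 277.6.

277.6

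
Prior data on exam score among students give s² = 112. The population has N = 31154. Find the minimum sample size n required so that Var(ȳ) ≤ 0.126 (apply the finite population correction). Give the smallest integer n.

865

Without fpc, n₀ = s²/D = 112/0.126 = 888.8889.
With fpc, (1 − n/N)·s²/n ≤ D requires n ≥ n₀/(1 + n₀/N) = 888.8889/(1 + 888.8889/31154) = 864.2306.
Rounding up, n = 865.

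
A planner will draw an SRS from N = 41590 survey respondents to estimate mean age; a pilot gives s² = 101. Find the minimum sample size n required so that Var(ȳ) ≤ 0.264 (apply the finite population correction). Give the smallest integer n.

Without fpc, n₀ = s²/D = 101/0.264 = 382.5758.
With fpc, (1 − n/N)·s²/n ≤ D requires n ≥ n₀/(1 + n₀/N) = 382.5758/(1 + 382.5758/41590) = 379.0887.
Rounding up, n = 380.

380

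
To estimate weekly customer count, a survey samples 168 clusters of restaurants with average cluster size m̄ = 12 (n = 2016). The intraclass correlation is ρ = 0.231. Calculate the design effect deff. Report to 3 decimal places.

deff = 1 + (12 − 1)·0.231 = 1 + 2.541 = 3.541.

3.541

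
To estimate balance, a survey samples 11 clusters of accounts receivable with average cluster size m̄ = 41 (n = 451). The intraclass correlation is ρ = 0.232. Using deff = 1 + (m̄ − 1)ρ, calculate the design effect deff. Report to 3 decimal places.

10.280

deff = 1 + (41 − 1)·0.232 = 1 + 9.28 = 10.28.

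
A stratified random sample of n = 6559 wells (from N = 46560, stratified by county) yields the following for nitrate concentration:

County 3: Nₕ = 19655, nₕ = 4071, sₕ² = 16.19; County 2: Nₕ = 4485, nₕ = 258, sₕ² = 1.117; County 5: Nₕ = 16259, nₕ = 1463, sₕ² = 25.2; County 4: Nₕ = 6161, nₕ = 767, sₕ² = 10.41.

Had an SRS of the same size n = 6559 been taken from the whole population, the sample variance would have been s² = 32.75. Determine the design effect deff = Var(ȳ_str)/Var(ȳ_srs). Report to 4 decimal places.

Var(ȳ_str) = Σ Wₕ²(1−fₕ)sₕ²/nₕ with Wₕ = Nₕ/46560:
  County 3: (19655/46560)²·(1−4071/19655)·16.19/4071 = 5.6191651 × 10^-4
  County 2: (4485/46560)²·(1−258/4485)·1.117/258 = 3.7861884 × 10^-5
  County 5: (16259/46560)²·(1−1463/16259)·25.2/1463 = 0.0019114741
  County 4: (6161/46560)²·(1−767/6161)·10.41/767 = 2.0806143 × 10^-4
  → Var(ȳ_str) = 0.0027193139.
Var(ȳ_srs) = (1 − 6559/46560)·32.75/6559 = 0.0042897457.
deff = 0.0027193139 / 0.0042897457 = 0.6339.

0.6339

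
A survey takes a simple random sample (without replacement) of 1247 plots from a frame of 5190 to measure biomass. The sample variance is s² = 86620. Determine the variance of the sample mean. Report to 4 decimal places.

52.7729

Under SRS without replacement, Var(ȳ) = (1 − f)·s²/n with f = n/N = 1247/5190 = 0.24026975.
Var(ȳ) = (1 − 0.24026975)·86620/1247 = 0.75973025·69.462711 = 52.772922.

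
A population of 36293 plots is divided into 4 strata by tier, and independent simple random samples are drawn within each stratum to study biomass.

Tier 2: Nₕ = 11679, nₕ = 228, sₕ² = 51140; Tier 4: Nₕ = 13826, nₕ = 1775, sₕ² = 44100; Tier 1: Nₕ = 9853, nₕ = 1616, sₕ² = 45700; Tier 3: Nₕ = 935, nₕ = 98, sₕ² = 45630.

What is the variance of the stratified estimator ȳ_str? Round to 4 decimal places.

27.9354

Var(ȳ_str) = Σₕ Wₕ²(1 − fₕ)sₕ²/nₕ with Wₕ = Nₕ/N, N = 36293.
Tier 2: Wₕ = 0.32179759; term = 0.32179759²·(1 − 0.01952222)·51140/228 = 22.77347.
Tier 4: Wₕ = 0.38095501; term = 0.38095501²·(1 − 0.12838131)·44100/1775 = 3.1427811.
Tier 1: Wₕ = 0.27148486; term = 0.27148486²·(1 − 0.16401096)·45700/1616 = 1.7424754.
Tier 3: Wₕ = 0.02576254; term = 0.02576254²·(1 − 0.10481283)·45630/98 = 0.27664048.
Sum = 27.935367.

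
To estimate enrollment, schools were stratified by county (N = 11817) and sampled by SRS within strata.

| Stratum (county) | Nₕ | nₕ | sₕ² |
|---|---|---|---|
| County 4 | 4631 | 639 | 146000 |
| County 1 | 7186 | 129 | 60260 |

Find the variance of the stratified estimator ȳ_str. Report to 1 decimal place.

Var(ȳ_str) = Σₕ Wₕ²(1 − fₕ)sₕ²/nₕ with Wₕ = Nₕ/N, N = 11817.
County 4: Wₕ = 0.39189304; term = 0.39189304²·(1 − 0.13798316)·146000/639 = 30.24843.
County 1: Wₕ = 0.60810696; term = 0.60810696²·(1 − 0.01795157)·60260/129 = 169.64157.
Sum = 199.89.

199.9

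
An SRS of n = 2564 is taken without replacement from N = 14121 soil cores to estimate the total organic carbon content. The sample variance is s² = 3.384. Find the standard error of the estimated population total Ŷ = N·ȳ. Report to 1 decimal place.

Var(Ŷ) = N²·Var(ȳ) = N²·(1 − n/N)·s²/n.
f = 2564/14121 = 0.18157354; Var(ȳ) = 0.81842646·3.384/2564 = 0.0010801697.
Var(Ŷ) = 14121² · 0.0010801697 = 215388.69.
SE(Ŷ) = √(215388.69) = 464.1.

464.1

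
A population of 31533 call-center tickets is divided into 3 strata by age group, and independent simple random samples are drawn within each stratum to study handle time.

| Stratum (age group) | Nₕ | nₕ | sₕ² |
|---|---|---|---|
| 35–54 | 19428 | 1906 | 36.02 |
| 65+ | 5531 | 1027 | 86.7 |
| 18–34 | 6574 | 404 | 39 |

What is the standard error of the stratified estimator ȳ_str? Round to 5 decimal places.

0.11191

Var(ȳ_str) = Σₕ Wₕ²(1 − fₕ)sₕ²/nₕ with Wₕ = Nₕ/N, N = 31533.
35–54: Wₕ = 0.61611645; term = 0.61611645²·(1 − 0.09810583)·36.02/1906 = 0.006469966.
65+: Wₕ = 0.17540355; term = 0.17540355²·(1 − 0.18568071)·86.7/1027 = 0.0021150474.
18–34: Wₕ = 0.20848001; term = 0.20848001²·(1 − 0.06145421)·39/404 = 0.0039379258.
Sum = 0.012522939.
SE = √(0.012522939) = 0.11191.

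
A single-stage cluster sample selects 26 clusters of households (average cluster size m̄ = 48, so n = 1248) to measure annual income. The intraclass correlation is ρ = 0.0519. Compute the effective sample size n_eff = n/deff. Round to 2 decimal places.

362.86

deff = 1 + (48 − 1)·0.0519 = 1 + 2.4393 = 3.4393.
n_eff = 1248 / 3.4393 = 362.86.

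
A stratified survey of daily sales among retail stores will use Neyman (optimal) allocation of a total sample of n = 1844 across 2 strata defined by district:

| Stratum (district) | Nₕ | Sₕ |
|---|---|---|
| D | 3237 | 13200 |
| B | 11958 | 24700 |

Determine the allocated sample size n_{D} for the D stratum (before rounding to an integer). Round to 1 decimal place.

233.0

Neyman allocation: nₕ = n·NₕSₕ / Σⱼ NⱼSⱼ.
Σ NⱼSⱼ = 3237·13200 + 11958·24700 = 3.38091 × 10^8.
n_{D} = 1844·3237·13200 / (3.38091 × 10^8) = 233.0.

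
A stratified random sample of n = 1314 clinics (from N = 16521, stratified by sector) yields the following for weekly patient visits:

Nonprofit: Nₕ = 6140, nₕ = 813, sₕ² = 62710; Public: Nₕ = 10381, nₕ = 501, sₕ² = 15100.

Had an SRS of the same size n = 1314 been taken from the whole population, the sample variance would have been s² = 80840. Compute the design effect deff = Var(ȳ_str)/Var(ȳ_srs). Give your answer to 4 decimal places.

Var(ȳ_str) = Σ Wₕ²(1−fₕ)sₕ²/nₕ with Wₕ = Nₕ/16521:
  Nonprofit: (6140/16521)²·(1−813/6140)·62710/813 = 9.2432492
  Public: (10381/16521)²·(1−501/10381)·15100/501 = 11.325638
  → Var(ȳ_str) = 20.568887.
Var(ȳ_srs) = (1 − 1314/16521)·80840/1314 = 56.628904.
deff = 20.568887 / 56.628904 = 0.3632.

0.3632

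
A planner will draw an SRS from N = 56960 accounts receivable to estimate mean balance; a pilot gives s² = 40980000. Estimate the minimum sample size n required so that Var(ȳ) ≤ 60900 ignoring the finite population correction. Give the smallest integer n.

673

Without fpc, n₀ = s²/D = 40980000/60900 = 672.9064.
Rounding up, n = 673.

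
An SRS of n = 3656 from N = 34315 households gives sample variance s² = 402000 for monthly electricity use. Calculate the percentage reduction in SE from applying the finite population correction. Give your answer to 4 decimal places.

5.4771

f = n/N = 3656/34315 = 0.10654233.
SE_no-fpc = √(s²/n) = 10.486002; SE_fpc = √((1−f)s²/n) = 9.9116721.
Ratio = √(1−f) = 0.94522890. Reduction = 100·(1 − 0.94522890) = 5.4771%.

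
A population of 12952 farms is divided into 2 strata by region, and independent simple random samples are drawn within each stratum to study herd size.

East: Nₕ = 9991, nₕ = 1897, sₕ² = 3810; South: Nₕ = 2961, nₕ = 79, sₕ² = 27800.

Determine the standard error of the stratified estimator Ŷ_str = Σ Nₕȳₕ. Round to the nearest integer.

56262

Var(Ŷ_str) = Σₕ Nₕ²(1 − fₕ)sₕ²/nₕ.
East: 9991²·(1 − 1897/9991)·3810/1897 = 1.6241637 × 10^8.
South: 2961²·(1 − 79/2961)·27800/79 = 3.0029637 × 10^9.
Sum = 3.1653801 × 10^9.
SE = √(3.1653801 × 10^9) = 56262.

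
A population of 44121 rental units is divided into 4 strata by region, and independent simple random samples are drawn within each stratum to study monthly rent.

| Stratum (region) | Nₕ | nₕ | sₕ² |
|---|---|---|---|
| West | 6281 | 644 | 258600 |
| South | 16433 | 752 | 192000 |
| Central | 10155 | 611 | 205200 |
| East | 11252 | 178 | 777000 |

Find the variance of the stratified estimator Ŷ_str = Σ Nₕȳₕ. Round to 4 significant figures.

6.565 × 10^11

Var(Ŷ_str) = Σₕ Nₕ²(1 − fₕ)sₕ²/nₕ.
West: 6281²·(1 − 644/6281)·258600/644 = 1.4217377 × 10^10.
South: 16433²·(1 − 752/16433)·192000/752 = 6.5792138 × 10^10.
Central: 10155²·(1 − 611/10155)·205200/611 = 3.2549664 × 10^10.
East: 11252²·(1 − 178/11252)·777000/178 = 5.4392029 × 10^11.
Sum = 6.5647947 × 10^11.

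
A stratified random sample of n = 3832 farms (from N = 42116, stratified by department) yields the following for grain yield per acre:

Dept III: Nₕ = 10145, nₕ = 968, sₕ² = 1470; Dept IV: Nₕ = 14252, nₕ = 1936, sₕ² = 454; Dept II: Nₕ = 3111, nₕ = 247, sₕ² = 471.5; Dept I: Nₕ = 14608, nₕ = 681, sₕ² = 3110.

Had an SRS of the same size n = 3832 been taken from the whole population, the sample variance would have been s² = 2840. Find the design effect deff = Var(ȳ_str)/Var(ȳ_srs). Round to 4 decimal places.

0.9445

Var(ȳ_str) = Σ Wₕ²(1−fₕ)sₕ²/nₕ with Wₕ = Nₕ/42116:
  Dept III: (10145/42116)²·(1−968/10145)·1470/968 = 0.079707746
  Dept IV: (14252/42116)²·(1−1936/14252)·454/1936 = 0.023206079
  Dept II: (3111/42116)²·(1−247/3111)·471.5/247 = 0.009588784
  Dept I: (14608/42116)²·(1−681/14608)·3110/681 = 0.52380227
  → Var(ȳ_str) = 0.63630488.
Var(ȳ_srs) = (1 − 3832/42116)·2840/3832 = 0.67369454.
deff = 0.63630488 / 0.67369454 = 0.9445.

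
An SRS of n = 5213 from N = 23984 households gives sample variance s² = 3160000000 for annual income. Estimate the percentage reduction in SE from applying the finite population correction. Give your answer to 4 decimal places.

11.5327

f = n/N = 5213/23984 = 0.21735324.
SE_no-fpc = √(s²/n) = 778.57361; SE_fpc = √((1−f)s²/n) = 688.78325.
Ratio = √(1−f) = 0.88467325. Reduction = 100·(1 − 0.88467325) = 11.5327%.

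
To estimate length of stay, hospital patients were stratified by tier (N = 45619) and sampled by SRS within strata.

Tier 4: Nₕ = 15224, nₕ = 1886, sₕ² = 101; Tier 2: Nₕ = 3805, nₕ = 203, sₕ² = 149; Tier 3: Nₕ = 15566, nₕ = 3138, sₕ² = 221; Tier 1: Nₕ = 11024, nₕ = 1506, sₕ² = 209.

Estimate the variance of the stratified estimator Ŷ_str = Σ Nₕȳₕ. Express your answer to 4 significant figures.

4.912 × 10^7

Var(Ŷ_str) = Σₕ Nₕ²(1 − fₕ)sₕ²/nₕ.
Tier 4: 15224²·(1 − 1886/15224)·101/1886 = 1.0874247 × 10^7.
Tier 2: 3805²·(1 − 203/3805)·149/203 = 1.0059783 × 10^7.
Tier 3: 15566²·(1 − 3138/15566)·221/3138 = 1.3624407 × 10^7.
Tier 1: 11024²·(1 − 1506/11024)·209/1506 = 1.4561504 × 10^7.
Sum = 4.9119941 × 10^7.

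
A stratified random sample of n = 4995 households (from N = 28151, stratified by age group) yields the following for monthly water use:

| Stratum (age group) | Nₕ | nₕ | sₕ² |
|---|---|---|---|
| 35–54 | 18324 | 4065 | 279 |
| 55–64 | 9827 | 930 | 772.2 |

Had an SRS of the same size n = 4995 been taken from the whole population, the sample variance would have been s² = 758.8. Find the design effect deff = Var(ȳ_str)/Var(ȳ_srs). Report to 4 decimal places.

0.9142

Var(ȳ_str) = Σ Wₕ²(1−fₕ)sₕ²/nₕ with Wₕ = Nₕ/28151:
  35–54: (18324/28151)²·(1−4065/18324)·279/4065 = 0.022628999
  55–64: (9827/28151)²·(1−930/9827)·772.2/930 = 0.091605962
  → Var(ȳ_str) = 0.11423496.
Var(ȳ_srs) = (1 − 4995/28151)·758.8/4995 = 0.12495727.
deff = 0.11423496 / 0.12495727 = 0.9142.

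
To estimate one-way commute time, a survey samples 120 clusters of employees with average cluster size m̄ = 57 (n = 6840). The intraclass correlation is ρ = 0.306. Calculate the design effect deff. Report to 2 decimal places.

18.14

deff = 1 + (57 − 1)·0.306 = 1 + 17.136 = 18.136.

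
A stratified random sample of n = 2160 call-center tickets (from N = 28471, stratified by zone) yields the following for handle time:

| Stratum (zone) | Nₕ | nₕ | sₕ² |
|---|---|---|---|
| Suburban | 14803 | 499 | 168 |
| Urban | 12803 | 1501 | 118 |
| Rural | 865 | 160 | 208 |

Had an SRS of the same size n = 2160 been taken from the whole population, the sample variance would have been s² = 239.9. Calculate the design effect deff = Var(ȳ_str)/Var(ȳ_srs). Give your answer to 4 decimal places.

Var(ȳ_str) = Σ Wₕ²(1−fₕ)sₕ²/nₕ with Wₕ = Nₕ/28471:
  Suburban: (14803/28471)²·(1−499/14803)·168/499 = 0.087944875
  Urban: (12803/28471)²·(1−1501/12803)·118/1501 = 0.014033401
  Rural: (865/28471)²·(1−160/865)·208/160 = 9.7800964 × 10^-4
  → Var(ȳ_str) = 0.10295629.
Var(ȳ_srs) = (1 − 2160/28471)·239.9/2160 = 0.1026387.
deff = 0.10295629 / 0.1026387 = 1.0031.

1.0031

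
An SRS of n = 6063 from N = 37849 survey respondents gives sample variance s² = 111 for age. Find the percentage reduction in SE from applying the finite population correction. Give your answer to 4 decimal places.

f = n/N = 6063/37849 = 0.16018917.
SE_no-fpc = √(s²/n) = 0.1353062; SE_fpc = √((1−f)s²/n) = 0.12399622.
Ratio = √(1−f) = 0.91641193. Reduction = 100·(1 − 0.91641193) = 8.3588%.

8.3588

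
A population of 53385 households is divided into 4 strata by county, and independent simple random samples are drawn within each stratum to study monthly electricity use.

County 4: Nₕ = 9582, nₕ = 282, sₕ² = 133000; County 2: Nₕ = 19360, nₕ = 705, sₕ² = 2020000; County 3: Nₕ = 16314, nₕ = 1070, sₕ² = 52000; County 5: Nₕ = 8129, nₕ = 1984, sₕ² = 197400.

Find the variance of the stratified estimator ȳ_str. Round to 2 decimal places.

Var(ȳ_str) = Σₕ Wₕ²(1 − fₕ)sₕ²/nₕ with Wₕ = Nₕ/N, N = 53385.
County 4: Wₕ = 0.17948862; term = 0.17948862²·(1 − 0.02943018)·133000/282 = 14.746982.
County 2: Wₕ = 0.36264868; term = 0.36264868²·(1 − 0.03641529)·2020000/705 = 363.09842.
County 3: Wₕ = 0.30559146; term = 0.30559146²·(1 − 0.06558784)·52000/1070 = 4.2407285.
County 5: Wₕ = 0.15227124; term = 0.15227124²·(1 − 0.24406446)·197400/1984 = 1.7439177.
Sum = 383.83005.

383.83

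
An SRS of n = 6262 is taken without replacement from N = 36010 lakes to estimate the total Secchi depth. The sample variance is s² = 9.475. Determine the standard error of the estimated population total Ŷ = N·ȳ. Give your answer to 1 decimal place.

1273.1

Var(Ŷ) = N²·Var(ȳ) = N²·(1 − n/N)·s²/n.
f = 6262/36010 = 0.17389614; Var(ȳ) = 0.82610386·9.475/6262 = 0.0012499735.
Var(Ŷ) = 36010² · 0.0012499735 = 1.6208658 × 10^6.
SE(Ŷ) = √(1.6208658 × 10^6) = 1273.1.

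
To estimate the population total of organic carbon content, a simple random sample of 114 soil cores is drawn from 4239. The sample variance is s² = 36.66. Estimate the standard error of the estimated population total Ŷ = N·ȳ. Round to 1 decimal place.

Var(Ŷ) = N²·Var(ȳ) = N²·(1 − n/N)·s²/n.
f = 114/4239 = 0.02689314; Var(ȳ) = 0.97310686·36.66/114 = 0.31293068.
Var(Ŷ) = 4239² · 0.31293068 = 5.6230893 × 10^6.
SE(Ŷ) = √(5.6230893 × 10^6) = 2371.3.

2371.3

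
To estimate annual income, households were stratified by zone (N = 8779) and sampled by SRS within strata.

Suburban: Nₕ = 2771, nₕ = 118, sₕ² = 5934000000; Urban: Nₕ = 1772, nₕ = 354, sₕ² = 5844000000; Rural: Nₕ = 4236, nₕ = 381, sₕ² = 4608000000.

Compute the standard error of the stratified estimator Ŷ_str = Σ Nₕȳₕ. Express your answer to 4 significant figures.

2.467 × 10^7

Var(Ŷ_str) = Σₕ Nₕ²(1 − fₕ)sₕ²/nₕ.
Suburban: 2771²·(1 − 118/2771)·5934000000/118 = 3.6969137 × 10^14.
Urban: 1772²·(1 − 354/1772)·5844000000/354 = 4.1480778 × 10^13.
Rural: 4236²·(1 − 381/4236)·4608000000/381 = 1.9750033 × 10^14.
Sum = 6.0867248 × 10^14.
SE = √(6.0867248 × 10^14) = 2.467 × 10^7.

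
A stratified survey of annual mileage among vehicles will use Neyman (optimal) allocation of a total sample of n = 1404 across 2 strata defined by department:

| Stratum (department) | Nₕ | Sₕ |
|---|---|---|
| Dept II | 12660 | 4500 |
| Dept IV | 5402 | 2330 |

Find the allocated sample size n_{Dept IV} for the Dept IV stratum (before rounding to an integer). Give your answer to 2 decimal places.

254.06

Neyman allocation: nₕ = n·NₕSₕ / Σⱼ NⱼSⱼ.
Σ NⱼSⱼ = 12660·4500 + 5402·2330 = 6.955666 × 10^7.
n_{Dept IV} = 1404·5402·2330 / (6.955666 × 10^7) = 254.06.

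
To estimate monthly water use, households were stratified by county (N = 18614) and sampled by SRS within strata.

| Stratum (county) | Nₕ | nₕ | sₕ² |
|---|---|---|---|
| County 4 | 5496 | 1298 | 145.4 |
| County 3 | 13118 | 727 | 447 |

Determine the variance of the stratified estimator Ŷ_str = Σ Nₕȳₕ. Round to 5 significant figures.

1.0253 × 10^8

Var(Ŷ_str) = Σₕ Nₕ²(1 − fₕ)sₕ²/nₕ.
County 4: 5496²·(1 − 1298/5496)·145.4/1298 = 2.5845139 × 10^6.
County 3: 13118²·(1 − 727/13118)·447/727 = 9.9941784 × 10^7.
Sum = 1.025263 × 10^8.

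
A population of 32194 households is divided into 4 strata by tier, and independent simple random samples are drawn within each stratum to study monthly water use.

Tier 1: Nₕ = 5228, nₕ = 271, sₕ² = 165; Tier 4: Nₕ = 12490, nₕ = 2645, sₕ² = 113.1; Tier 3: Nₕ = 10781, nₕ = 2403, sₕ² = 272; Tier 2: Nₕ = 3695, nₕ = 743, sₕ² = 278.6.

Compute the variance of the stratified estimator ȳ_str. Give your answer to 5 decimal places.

Var(ȳ_str) = Σₕ Wₕ²(1 − fₕ)sₕ²/nₕ with Wₕ = Nₕ/N, N = 32194.
Tier 1: Wₕ = 0.16239051; term = 0.16239051²·(1 − 0.05183627)·165/271 = 0.015223667.
Tier 4: Wₕ = 0.38796049; term = 0.38796049²·(1 − 0.21176942)·113.1/2645 = 0.005073004.
Tier 3: Wₕ = 0.33487606; term = 0.33487606²·(1 − 0.22289213)·272/2403 = 0.0098642633.
Tier 2: Wₕ = 0.11477294; term = 0.11477294²·(1 − 0.20108254)·278.6/743 = 0.0039461466.
Sum = 0.034107081.

0.03411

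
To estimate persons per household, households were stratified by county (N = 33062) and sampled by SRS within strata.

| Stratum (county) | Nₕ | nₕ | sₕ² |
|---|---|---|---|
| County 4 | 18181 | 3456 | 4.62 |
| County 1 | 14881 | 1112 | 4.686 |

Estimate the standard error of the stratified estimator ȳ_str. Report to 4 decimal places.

Var(ȳ_str) = Σₕ Wₕ²(1 − fₕ)sₕ²/nₕ with Wₕ = Nₕ/N, N = 33062.
County 4: Wₕ = 0.54990624; term = 0.54990624²·(1 − 0.19008855)·4.62/3456 = 3.2740331 × 10^-4.
County 1: Wₕ = 0.45009376; term = 0.45009376²·(1 − 0.07472616)·4.686/1112 = 7.8990301 × 10^-4.
Sum = 0.0011173063.
SE = √(0.0011173063) = 0.0334.

0.0334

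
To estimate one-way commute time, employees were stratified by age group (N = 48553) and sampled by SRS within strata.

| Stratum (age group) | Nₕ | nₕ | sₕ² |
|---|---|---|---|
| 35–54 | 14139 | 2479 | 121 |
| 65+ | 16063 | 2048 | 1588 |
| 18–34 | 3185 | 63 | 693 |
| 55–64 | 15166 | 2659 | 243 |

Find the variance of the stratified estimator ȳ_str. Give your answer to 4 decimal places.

Var(ȳ_str) = Σₕ Wₕ²(1 − fₕ)sₕ²/nₕ with Wₕ = Nₕ/N, N = 48553.
35–54: Wₕ = 0.29120755; term = 0.29120755²·(1 − 0.17533065)·121/2479 = 0.0034134532.
65+: Wₕ = 0.33083435; term = 0.33083435²·(1 − 0.12749798)·1588/2048 = 0.074047119.
18–34: Wₕ = 0.06559842; term = 0.06559842²·(1 − 0.01978022)·693/63 = 0.046398387.
55–64: Wₕ = 0.31235969; term = 0.31235969²·(1 − 0.17532639)·243/2659 = 0.0073532613.
Sum = 0.13121222.

0.1312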